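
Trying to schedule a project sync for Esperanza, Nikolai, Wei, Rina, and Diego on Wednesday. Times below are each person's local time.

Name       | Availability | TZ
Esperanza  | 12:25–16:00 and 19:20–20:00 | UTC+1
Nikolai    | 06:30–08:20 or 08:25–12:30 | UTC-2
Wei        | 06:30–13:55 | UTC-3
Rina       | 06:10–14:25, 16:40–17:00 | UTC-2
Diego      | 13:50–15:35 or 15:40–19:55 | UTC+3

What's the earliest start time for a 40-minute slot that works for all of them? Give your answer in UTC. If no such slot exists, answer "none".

Esperanza in UTC: 11:25-15:00, 18:20-19:00 (subtract 1h to convert from UTC+1).
Nikolai in UTC: 08:30-10:20, 10:25-14:30 (add 2h to convert from UTC-2).
Wei in UTC: 09:30-16:55 (add 3h to convert from UTC-3).
Rina in UTC: 08:10-16:25, 18:40-19:00 (add 2h to convert from UTC-2).
Diego in UTC: 10:50-12:35, 12:40-16:55 (subtract 3h to convert from UTC+3).
Esperanza ∩ Nikolai: 11:25-14:30.
Esperanza ∩ Nikolai ∩ Wei: 11:25-14:30.
Esperanza ∩ Nikolai ∩ Wei ∩ Rina: 11:25-14:30.
Esperanza ∩ Nikolai ∩ Wei ∩ Rina ∩ Diego: 11:25-12:35, 12:40-14:30.
So the common availability across everyone is 11:25-12:35, 12:40-14:30.
The first common window of at least 40 minutes is 11:25-12:35, so the earliest start is 11:25.

11:25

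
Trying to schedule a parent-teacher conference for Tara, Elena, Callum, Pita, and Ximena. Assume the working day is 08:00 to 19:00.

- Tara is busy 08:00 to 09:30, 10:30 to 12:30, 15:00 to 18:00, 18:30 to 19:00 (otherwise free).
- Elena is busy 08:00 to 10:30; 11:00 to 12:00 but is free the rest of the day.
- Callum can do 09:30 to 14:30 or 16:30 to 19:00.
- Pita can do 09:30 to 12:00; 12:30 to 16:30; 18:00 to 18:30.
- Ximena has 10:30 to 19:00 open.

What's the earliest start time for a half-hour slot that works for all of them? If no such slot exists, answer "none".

12:30

Tara free: 09:30-10:30, 12:30-15:00, 18:00-18:30 (invert busy blocks within the working day).
Elena free: 10:30-11:00, 12:00-19:00 (invert busy blocks within the working day).
Callum free: 09:30-14:30, 16:30-19:00.
Pita free: 09:30-12:00, 12:30-16:30, 18:00-18:30.
Ximena free: 10:30-19:00.
Tara ∩ Elena: 12:30-15:00, 18:00-18:30.
Tara ∩ Elena ∩ Callum: 12:30-14:30, 18:00-18:30.
Tara ∩ Elena ∩ Callum ∩ Pita: 12:30-14:30, 18:00-18:30.
Tara ∩ Elena ∩ Callum ∩ Pita ∩ Ximena: 12:30-14:30, 18:00-18:30.
Those are the intersection windows.
The first common window of at least 30 minutes is 12:30-14:30, so the earliest start is 12:30.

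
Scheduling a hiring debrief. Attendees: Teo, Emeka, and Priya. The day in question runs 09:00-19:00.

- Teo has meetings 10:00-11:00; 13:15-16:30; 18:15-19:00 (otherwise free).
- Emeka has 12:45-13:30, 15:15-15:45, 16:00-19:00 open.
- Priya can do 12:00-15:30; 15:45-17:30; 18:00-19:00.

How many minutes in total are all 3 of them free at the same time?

Teo free: 09:00-10:00, 11:00-13:15, 16:30-18:15 (invert busy blocks within the working day).
Emeka free: 12:45-13:30, 15:15-15:45, 16:00-19:00.
Priya free: 12:00-15:30, 15:45-17:30, 18:00-19:00.
Teo ∩ Emeka: 12:45-13:15, 16:30-18:15.
Teo ∩ Emeka ∩ Priya: 12:45-13:15, 16:30-17:30, 18:00-18:15.
Summing the common windows: 30 + 60 + 15 = 105 minutes.

105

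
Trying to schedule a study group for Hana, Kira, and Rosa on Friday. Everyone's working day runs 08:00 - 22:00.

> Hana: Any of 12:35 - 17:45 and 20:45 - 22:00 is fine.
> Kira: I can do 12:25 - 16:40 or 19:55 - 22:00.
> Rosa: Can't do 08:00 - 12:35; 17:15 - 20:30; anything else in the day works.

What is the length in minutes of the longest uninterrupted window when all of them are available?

245

Hana free: 12:35-17:45, 20:45-22:00.
Kira free: 12:25-16:40, 19:55-22:00.
Rosa free: 12:35-17:15, 20:30-22:00 (invert busy blocks within the working day).
Hana ∩ Kira: 12:35-16:40, 20:45-22:00.
Hana ∩ Kira ∩ Rosa: 12:35-16:40, 20:45-22:00.
So the common availability across everyone is 12:35-16:40, 20:45-22:00.
The longest is 12:35-16:40 at 245 minutes.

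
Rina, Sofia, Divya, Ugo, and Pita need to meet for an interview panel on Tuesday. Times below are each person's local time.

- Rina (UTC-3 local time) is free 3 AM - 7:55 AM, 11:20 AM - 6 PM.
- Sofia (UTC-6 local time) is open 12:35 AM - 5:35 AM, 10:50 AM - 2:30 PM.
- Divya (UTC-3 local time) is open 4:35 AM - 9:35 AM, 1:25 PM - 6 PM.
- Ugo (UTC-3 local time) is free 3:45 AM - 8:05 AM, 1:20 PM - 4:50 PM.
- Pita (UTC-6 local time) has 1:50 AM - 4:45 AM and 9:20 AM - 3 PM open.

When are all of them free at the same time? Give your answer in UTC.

Rina in UTC: 06:00-10:55, 14:20-21:00 (add 3h to convert from UTC-3).
Sofia in UTC: 06:35-11:35, 16:50-20:30 (add 6h to convert from UTC-6).
Divya in UTC: 07:35-12:35, 16:25-21:00 (add 3h to convert from UTC-3).
Ugo in UTC: 06:45-11:05, 16:20-19:50 (add 3h to convert from UTC-3).
Pita in UTC: 07:50-10:45, 15:20-21:00 (add 6h to convert from UTC-6).
Rina ∩ Sofia: 06:35-10:55, 16:50-20:30.
Rina ∩ Sofia ∩ Divya: 07:35-10:55, 16:50-20:30.
Rina ∩ Sofia ∩ Divya ∩ Ugo: 07:35-10:55, 16:50-19:50.
Rina ∩ Sofia ∩ Divya ∩ Ugo ∩ Pita: 07:50-10:45, 16:50-19:50.

07:50-10:45, 16:50-19:50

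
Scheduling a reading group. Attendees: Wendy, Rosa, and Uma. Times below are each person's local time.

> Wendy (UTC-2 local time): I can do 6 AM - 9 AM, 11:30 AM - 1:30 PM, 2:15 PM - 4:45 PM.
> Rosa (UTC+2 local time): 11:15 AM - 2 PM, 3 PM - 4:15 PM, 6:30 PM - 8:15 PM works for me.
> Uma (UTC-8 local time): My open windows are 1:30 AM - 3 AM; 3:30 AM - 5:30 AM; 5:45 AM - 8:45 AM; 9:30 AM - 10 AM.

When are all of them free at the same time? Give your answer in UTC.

09:30-11:00, 13:45-14:15, 16:30-16:45, 17:30-18:00

Wendy in UTC: 08:00-11:00, 13:30-15:30, 16:15-18:45 (add 2h to convert from UTC-2).
Rosa in UTC: 09:15-12:00, 13:00-14:15, 16:30-18:15 (subtract 2h to convert from UTC+2).
Uma in UTC: 09:30-11:00, 11:30-13:30, 13:45-16:45, 17:30-18:00 (add 8h to convert from UTC-8).
Wendy ∩ Rosa: 09:15-11:00, 13:30-14:15, 16:30-18:15.
Wendy ∩ Rosa ∩ Uma: 09:30-11:00, 13:45-14:15, 16:30-16:45, 17:30-18:00.
Those are the intersection windows.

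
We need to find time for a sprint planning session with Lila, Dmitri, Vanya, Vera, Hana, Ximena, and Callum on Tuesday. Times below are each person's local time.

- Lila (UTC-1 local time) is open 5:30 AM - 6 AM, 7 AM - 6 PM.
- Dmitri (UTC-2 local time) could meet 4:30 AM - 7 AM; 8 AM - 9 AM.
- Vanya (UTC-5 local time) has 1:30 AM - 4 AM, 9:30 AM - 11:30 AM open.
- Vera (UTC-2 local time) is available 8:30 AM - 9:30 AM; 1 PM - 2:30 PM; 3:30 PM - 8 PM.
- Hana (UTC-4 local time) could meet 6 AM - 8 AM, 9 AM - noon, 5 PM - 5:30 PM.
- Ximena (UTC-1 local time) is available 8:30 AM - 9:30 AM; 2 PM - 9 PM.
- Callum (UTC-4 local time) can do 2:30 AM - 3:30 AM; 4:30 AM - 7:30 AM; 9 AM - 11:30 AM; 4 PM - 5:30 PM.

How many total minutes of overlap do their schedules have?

Lila in UTC: 06:30-07:00, 08:00-19:00 (add 1h to convert from UTC-1).
Dmitri in UTC: 06:30-09:00, 10:00-11:00 (add 2h to convert from UTC-2).
Vanya in UTC: 06:30-09:00, 14:30-16:30 (add 5h to convert from UTC-5).
Vera in UTC: 10:30-11:30, 15:00-16:30, 17:30-22:00 (add 2h to convert from UTC-2).
Hana in UTC: 10:00-12:00, 13:00-16:00, 21:00-21:30 (add 4h to convert from UTC-4).
Ximena in UTC: 09:30-10:30, 15:00-22:00 (add 1h to convert from UTC-1).
Callum in UTC: 06:30-07:30, 08:30-11:30, 13:00-15:30, 20:00-21:30 (add 4h to convert from UTC-4).
Lila ∩ Dmitri: 06:30-07:00, 08:00-09:00, 10:00-11:00.
Lila ∩ Dmitri ∩ Vanya: 06:30-07:00, 08:00-09:00.
Lila ∩ Dmitri ∩ Vanya ∩ Vera: ∅.
Lila ∩ Dmitri ∩ Vanya ∩ Vera ∩ Hana: ∅.
Lila ∩ Dmitri ∩ Vanya ∩ Vera ∩ Hana ∩ Ximena: ∅.
Lila ∩ Dmitri ∩ Vanya ∩ Vera ∩ Hana ∩ Ximena ∩ Callum: ∅.
There is no time when everyone is free.
There is no common window, so the total is 0 minutes.

0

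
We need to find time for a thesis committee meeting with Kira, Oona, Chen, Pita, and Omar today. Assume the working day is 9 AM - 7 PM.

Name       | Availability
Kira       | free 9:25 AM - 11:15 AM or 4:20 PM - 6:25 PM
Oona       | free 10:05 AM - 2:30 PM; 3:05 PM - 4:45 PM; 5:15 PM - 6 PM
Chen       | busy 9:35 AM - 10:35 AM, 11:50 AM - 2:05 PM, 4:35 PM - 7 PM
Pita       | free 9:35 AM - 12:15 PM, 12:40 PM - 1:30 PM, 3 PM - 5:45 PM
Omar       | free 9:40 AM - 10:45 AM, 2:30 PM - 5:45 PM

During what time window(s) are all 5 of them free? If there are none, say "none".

Kira free: 09:25-11:15, 16:20-18:25.
Oona free: 10:05-14:30, 15:05-16:45, 17:15-18:00.
Chen free: 09:00-09:35, 10:35-11:50, 14:05-16:35 (invert busy blocks within the working day).
Pita free: 09:35-12:15, 12:40-13:30, 15:00-17:45.
Omar free: 09:40-10:45, 14:30-17:45.
Kira ∩ Oona: 10:05-11:15, 16:20-16:45, 17:15-18:00.
Kira ∩ Oona ∩ Chen: 10:35-11:15, 16:20-16:35.
Kira ∩ Oona ∩ Chen ∩ Pita: 10:35-11:15, 16:20-16:35.
Kira ∩ Oona ∩ Chen ∩ Pita ∩ Omar: 10:35-10:45, 16:20-16:35.

10:35-10:45, 16:20-16:35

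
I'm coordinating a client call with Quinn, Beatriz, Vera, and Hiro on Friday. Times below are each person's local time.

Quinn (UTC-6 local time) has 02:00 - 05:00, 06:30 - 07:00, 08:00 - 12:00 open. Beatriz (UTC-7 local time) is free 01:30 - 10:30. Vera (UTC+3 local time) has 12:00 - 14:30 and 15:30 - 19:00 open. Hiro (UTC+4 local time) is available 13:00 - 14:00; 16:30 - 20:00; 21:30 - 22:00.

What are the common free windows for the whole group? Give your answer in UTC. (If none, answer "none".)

Quinn in UTC: 08:00-11:00, 12:30-13:00, 14:00-18:00 (add 6h to convert from UTC-6).
Beatriz in UTC: 08:30-17:30 (add 7h to convert from UTC-7).
Vera in UTC: 09:00-11:30, 12:30-16:00 (subtract 3h to convert from UTC+3).
Hiro in UTC: 09:00-10:00, 12:30-16:00, 17:30-18:00 (subtract 4h to convert from UTC+4).
Quinn ∩ Beatriz: 08:30-11:00, 12:30-13:00, 14:00-17:30.
Quinn ∩ Beatriz ∩ Vera: 09:00-11:00, 12:30-13:00, 14:00-16:00.
Quinn ∩ Beatriz ∩ Vera ∩ Hiro: 09:00-10:00, 12:30-13:00, 14:00-16:00.

09:00-10:00, 12:30-13:00, 14:00-16:00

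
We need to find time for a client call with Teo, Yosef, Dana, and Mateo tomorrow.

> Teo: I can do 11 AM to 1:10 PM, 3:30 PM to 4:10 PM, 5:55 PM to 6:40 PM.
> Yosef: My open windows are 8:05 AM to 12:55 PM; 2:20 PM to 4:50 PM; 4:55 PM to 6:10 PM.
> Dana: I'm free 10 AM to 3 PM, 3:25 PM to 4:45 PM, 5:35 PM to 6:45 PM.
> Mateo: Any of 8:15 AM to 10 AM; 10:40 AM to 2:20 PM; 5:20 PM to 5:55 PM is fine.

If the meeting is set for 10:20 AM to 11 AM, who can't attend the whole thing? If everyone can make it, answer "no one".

Teo: not fully free for 10:20-11:00. Yosef: free for 10:20-11:00. Dana: free for 10:20-11:00. Mateo: not fully free for 10:20-11:00.

Mateo, Teo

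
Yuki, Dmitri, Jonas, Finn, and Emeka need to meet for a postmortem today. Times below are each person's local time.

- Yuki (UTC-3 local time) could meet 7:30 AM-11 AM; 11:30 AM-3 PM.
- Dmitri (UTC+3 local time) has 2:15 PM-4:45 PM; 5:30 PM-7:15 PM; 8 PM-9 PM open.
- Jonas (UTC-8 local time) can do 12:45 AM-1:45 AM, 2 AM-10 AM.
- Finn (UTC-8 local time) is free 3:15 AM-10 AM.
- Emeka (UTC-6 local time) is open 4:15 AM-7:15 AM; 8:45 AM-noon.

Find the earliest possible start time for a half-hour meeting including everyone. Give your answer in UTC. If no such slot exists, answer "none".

11:15

Yuki in UTC: 10:30-14:00, 14:30-18:00 (add 3h to convert from UTC-3).
Dmitri in UTC: 11:15-13:45, 14:30-16:15, 17:00-18:00 (subtract 3h to convert from UTC+3).
Jonas in UTC: 08:45-09:45, 10:00-18:00 (add 8h to convert from UTC-8).
Finn in UTC: 11:15-18:00 (add 8h to convert from UTC-8).
Emeka in UTC: 10:15-13:15, 14:45-18:00 (add 6h to convert from UTC-6).
Yuki ∩ Dmitri: 11:15-13:45, 14:30-16:15, 17:00-18:00.
Yuki ∩ Dmitri ∩ Jonas: 11:15-13:45, 14:30-16:15, 17:00-18:00.
Yuki ∩ Dmitri ∩ Jonas ∩ Finn: 11:15-13:45, 14:30-16:15, 17:00-18:00.
Yuki ∩ Dmitri ∩ Jonas ∩ Finn ∩ Emeka: 11:15-13:15, 14:45-16:15, 17:00-18:00.
The first common window of at least 30 minutes is 11:15-13:15, so the earliest start is 11:15.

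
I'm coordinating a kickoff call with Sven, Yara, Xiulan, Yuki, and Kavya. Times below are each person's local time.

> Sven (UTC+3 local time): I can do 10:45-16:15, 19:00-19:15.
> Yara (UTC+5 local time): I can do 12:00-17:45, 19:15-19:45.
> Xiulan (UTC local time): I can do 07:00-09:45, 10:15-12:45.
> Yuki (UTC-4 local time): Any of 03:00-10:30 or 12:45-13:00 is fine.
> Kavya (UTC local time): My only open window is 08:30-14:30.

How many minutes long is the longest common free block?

Sven in UTC: 07:45-13:15, 16:00-16:15 (subtract 3h to convert from UTC+3).
Yara in UTC: 07:00-12:45, 14:15-14:45 (subtract 5h to convert from UTC+5).
Xiulan in UTC: 07:00-09:45, 10:15-12:45.
Yuki in UTC: 07:00-14:30, 16:45-17:00 (add 4h to convert from UTC-4).
Kavya in UTC: 08:30-14:30.
Sven ∩ Yara: 07:45-12:45.
Sven ∩ Yara ∩ Xiulan: 07:45-09:45, 10:15-12:45.
Sven ∩ Yara ∩ Xiulan ∩ Yuki: 07:45-09:45, 10:15-12:45.
Sven ∩ Yara ∩ Xiulan ∩ Yuki ∩ Kavya: 08:30-09:45, 10:15-12:45.
The longest is 10:15-12:45 at 150 minutes.

150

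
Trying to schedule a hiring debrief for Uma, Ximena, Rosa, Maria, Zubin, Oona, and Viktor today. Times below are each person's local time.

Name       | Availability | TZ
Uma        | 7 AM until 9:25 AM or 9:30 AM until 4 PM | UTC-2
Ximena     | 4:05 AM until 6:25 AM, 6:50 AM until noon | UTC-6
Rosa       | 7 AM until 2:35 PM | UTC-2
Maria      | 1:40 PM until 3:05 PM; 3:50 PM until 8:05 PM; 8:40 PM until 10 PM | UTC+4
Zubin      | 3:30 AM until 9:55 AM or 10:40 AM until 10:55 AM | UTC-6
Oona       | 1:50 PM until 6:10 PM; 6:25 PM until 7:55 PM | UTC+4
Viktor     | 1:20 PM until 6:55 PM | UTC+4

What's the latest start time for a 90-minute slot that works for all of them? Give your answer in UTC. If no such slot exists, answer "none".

none

Uma in UTC: 09:00-11:25, 11:30-18:00 (add 2h to convert from UTC-2).
Ximena in UTC: 10:05-12:25, 12:50-18:00 (add 6h to convert from UTC-6).
Rosa in UTC: 09:00-16:35 (add 2h to convert from UTC-2).
Maria in UTC: 09:40-11:05, 11:50-16:05, 16:40-18:00 (subtract 4h to convert from UTC+4).
Zubin in UTC: 09:30-15:55, 16:40-16:55 (add 6h to convert from UTC-6).
Oona in UTC: 09:50-14:10, 14:25-15:55 (subtract 4h to convert from UTC+4).
Viktor in UTC: 09:20-14:55 (subtract 4h to convert from UTC+4).
Uma ∩ Ximena: 10:05-11:25, 11:30-12:25, 12:50-18:00.
Uma ∩ Ximena ∩ Rosa: 10:05-11:25, 11:30-12:25, 12:50-16:35.
Uma ∩ Ximena ∩ Rosa ∩ Maria: 10:05-11:05, 11:50-12:25, 12:50-16:05.
Uma ∩ Ximena ∩ Rosa ∩ Maria ∩ Zubin: 10:05-11:05, 11:50-12:25, 12:50-15:55.
Uma ∩ Ximena ∩ Rosa ∩ Maria ∩ Zubin ∩ Oona: 10:05-11:05, 11:50-12:25, 12:50-14:10, 14:25-15:55.
Uma ∩ Ximena ∩ Rosa ∩ Maria ∩ Zubin ∩ Oona ∩ Viktor: 10:05-11:05, 11:50-12:25, 12:50-14:10, 14:25-14:55.
So the common availability across everyone is 10:05-11:05, 11:50-12:25, 12:50-14:10, 14:25-14:55.
No common window is at least 90 minutes long.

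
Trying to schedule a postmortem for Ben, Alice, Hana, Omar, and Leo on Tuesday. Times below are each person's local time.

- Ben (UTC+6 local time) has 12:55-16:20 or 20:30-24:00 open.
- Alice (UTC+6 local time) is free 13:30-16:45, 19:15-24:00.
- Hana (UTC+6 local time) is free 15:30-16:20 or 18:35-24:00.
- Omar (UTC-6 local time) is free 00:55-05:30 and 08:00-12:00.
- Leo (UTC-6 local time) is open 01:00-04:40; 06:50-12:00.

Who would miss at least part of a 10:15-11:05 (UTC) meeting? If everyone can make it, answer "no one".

Ben in UTC: 06:55-10:20, 14:30-18:00 (subtract 6h to convert from UTC+6).
Alice in UTC: 07:30-10:45, 13:15-18:00 (subtract 6h to convert from UTC+6).
Hana in UTC: 09:30-10:20, 12:35-18:00 (subtract 6h to convert from UTC+6).
Omar in UTC: 06:55-11:30, 14:00-18:00 (add 6h to convert from UTC-6).
Leo in UTC: 07:00-10:40, 12:50-18:00 (add 6h to convert from UTC-6).
Ben: not fully free for 10:15-11:05. Alice: not fully free for 10:15-11:05. Hana: not fully free for 10:15-11:05. Omar: free for 10:15-11:05. Leo: not fully free for 10:15-11:05.

Alice, Ben, Hana, Leo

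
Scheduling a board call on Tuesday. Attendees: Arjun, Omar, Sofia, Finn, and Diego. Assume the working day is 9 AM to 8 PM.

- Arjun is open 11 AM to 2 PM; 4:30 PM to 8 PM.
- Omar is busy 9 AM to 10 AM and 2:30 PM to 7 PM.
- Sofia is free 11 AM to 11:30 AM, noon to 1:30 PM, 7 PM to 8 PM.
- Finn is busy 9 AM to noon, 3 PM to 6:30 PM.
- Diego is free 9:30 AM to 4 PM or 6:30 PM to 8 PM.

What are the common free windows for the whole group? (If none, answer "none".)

12:00-13:30, 19:00-20:00

Arjun free: 11:00-14:00, 16:30-20:00.
Omar free: 10:00-14:30, 19:00-20:00 (invert busy blocks within the working day).
Sofia free: 11:00-11:30, 12:00-13:30, 19:00-20:00.
Finn free: 12:00-15:00, 18:30-20:00 (invert busy blocks within the working day).
Diego free: 09:30-16:00, 18:30-20:00.
Arjun ∩ Omar: 11:00-14:00, 19:00-20:00.
Arjun ∩ Omar ∩ Sofia: 11:00-11:30, 12:00-13:30, 19:00-20:00.
Arjun ∩ Omar ∩ Sofia ∩ Finn: 12:00-13:30, 19:00-20:00.
Arjun ∩ Omar ∩ Sofia ∩ Finn ∩ Diego: 12:00-13:30, 19:00-20:00.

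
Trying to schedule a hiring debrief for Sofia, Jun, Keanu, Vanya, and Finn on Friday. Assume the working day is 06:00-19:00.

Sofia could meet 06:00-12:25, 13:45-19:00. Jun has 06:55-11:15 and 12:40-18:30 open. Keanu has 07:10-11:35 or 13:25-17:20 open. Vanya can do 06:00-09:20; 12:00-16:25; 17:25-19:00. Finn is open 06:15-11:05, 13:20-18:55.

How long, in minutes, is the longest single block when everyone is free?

Sofia ∩ Jun: 06:55-11:15, 13:45-18:30.
Sofia ∩ Jun ∩ Keanu: 07:10-11:15, 13:45-17:20.
Sofia ∩ Jun ∩ Keanu ∩ Vanya: 07:10-09:20, 13:45-16:25.
Sofia ∩ Jun ∩ Keanu ∩ Vanya ∩ Finn: 07:10-09:20, 13:45-16:25.
The longest is 13:45-16:25 at 160 minutes.

160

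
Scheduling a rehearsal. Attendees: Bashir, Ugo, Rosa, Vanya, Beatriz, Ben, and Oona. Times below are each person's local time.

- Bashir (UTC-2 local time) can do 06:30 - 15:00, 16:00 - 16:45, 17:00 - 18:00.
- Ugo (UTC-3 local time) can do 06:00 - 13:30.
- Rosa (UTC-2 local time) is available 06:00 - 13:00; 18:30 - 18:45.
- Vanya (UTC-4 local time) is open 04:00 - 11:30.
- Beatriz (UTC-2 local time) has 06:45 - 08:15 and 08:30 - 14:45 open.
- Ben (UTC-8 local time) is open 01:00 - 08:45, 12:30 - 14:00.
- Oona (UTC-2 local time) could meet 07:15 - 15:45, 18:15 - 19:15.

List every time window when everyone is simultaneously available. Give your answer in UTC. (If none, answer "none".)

09:15-10:15, 10:30-15:00

Bashir in UTC: 08:30-17:00, 18:00-18:45, 19:00-20:00 (add 2h to convert from UTC-2).
Ugo in UTC: 09:00-16:30 (add 3h to convert from UTC-3).
Rosa in UTC: 08:00-15:00, 20:30-20:45 (add 2h to convert from UTC-2).
Vanya in UTC: 08:00-15:30 (add 4h to convert from UTC-4).
Beatriz in UTC: 08:45-10:15, 10:30-16:45 (add 2h to convert from UTC-2).
Ben in UTC: 09:00-16:45, 20:30-22:00 (add 8h to convert from UTC-8).
Oona in UTC: 09:15-17:45, 20:15-21:15 (add 2h to convert from UTC-2).
Bashir ∩ Ugo: 09:00-16:30.
Bashir ∩ Ugo ∩ Rosa: 09:00-15:00.
Bashir ∩ Ugo ∩ Rosa ∩ Vanya: 09:00-15:00.
Bashir ∩ Ugo ∩ Rosa ∩ Vanya ∩ Beatriz: 09:00-10:15, 10:30-15:00.
Bashir ∩ Ugo ∩ Rosa ∩ Vanya ∩ Beatriz ∩ Ben: 09:00-10:15, 10:30-15:00.
Bashir ∩ Ugo ∩ Rosa ∩ Vanya ∩ Beatriz ∩ Ben ∩ Oona: 09:15-10:15, 10:30-15:00.
Those are the intersection windows.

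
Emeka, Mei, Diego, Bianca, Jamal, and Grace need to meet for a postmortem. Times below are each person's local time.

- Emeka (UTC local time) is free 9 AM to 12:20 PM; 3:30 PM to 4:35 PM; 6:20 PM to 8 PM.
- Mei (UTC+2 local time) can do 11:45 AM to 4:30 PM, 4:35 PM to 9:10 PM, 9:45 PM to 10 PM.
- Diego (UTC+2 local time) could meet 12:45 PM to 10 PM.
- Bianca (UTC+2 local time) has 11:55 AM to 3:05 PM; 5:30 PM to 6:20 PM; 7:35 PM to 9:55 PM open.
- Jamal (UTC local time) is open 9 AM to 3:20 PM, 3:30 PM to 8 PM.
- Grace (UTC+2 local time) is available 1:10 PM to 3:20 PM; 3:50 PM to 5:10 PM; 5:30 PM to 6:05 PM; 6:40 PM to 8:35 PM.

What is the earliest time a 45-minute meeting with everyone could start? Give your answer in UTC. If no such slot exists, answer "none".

11:10

Emeka in UTC: 09:00-12:20, 15:30-16:35, 18:20-20:00.
Mei in UTC: 09:45-14:30, 14:35-19:10, 19:45-20:00 (subtract 2h to convert from UTC+2).
Diego in UTC: 10:45-20:00 (subtract 2h to convert from UTC+2).
Bianca in UTC: 09:55-13:05, 15:30-16:20, 17:35-19:55 (subtract 2h to convert from UTC+2).
Jamal in UTC: 09:00-15:20, 15:30-20:00.
Grace in UTC: 11:10-13:20, 13:50-15:10, 15:30-16:05, 16:40-18:35 (subtract 2h to convert from UTC+2).
Emeka ∩ Mei: 09:45-12:20, 15:30-16:35, 18:20-19:10, 19:45-20:00.
Emeka ∩ Mei ∩ Diego: 10:45-12:20, 15:30-16:35, 18:20-19:10, 19:45-20:00.
Emeka ∩ Mei ∩ Diego ∩ Bianca: 10:45-12:20, 15:30-16:20, 18:20-19:10, 19:45-19:55.
Emeka ∩ Mei ∩ Diego ∩ Bianca ∩ Jamal: 10:45-12:20, 15:30-16:20, 18:20-19:10, 19:45-19:55.
Emeka ∩ Mei ∩ Diego ∩ Bianca ∩ Jamal ∩ Grace: 11:10-12:20, 15:30-16:05, 18:20-18:35.
The first common window of at least 45 minutes is 11:10-12:20, so the earliest start is 11:10.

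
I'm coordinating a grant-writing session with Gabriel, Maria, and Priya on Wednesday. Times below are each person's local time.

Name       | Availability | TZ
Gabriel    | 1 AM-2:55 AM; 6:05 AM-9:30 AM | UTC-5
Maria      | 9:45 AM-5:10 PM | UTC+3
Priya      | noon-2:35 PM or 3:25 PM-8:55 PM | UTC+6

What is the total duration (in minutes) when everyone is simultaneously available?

255

Gabriel in UTC: 06:00-07:55, 11:05-14:30 (add 5h to convert from UTC-5).
Maria in UTC: 06:45-14:10 (subtract 3h to convert from UTC+3).
Priya in UTC: 06:00-08:35, 09:25-14:55 (subtract 6h to convert from UTC+6).
Gabriel ∩ Maria: 06:45-07:55, 11:05-14:10.
Gabriel ∩ Maria ∩ Priya: 06:45-07:55, 11:05-14:10.
Summing the common windows: 70 + 185 = 255 minutes.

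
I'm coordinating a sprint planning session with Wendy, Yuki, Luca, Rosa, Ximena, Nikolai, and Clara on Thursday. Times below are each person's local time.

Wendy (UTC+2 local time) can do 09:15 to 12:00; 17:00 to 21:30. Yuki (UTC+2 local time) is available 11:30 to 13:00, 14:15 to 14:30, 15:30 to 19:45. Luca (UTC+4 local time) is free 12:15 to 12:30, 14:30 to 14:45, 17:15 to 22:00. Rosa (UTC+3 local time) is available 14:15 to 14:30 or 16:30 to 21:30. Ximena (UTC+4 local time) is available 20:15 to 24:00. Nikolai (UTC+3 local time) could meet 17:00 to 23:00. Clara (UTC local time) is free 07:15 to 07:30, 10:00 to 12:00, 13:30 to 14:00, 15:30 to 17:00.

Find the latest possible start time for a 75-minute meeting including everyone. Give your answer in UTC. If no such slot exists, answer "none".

Wendy in UTC: 07:15-10:00, 15:00-19:30 (subtract 2h to convert from UTC+2).
Yuki in UTC: 09:30-11:00, 12:15-12:30, 13:30-17:45 (subtract 2h to convert from UTC+2).
Luca in UTC: 08:15-08:30, 10:30-10:45, 13:15-18:00 (subtract 4h to convert from UTC+4).
Rosa in UTC: 11:15-11:30, 13:30-18:30 (subtract 3h to convert from UTC+3).
Ximena in UTC: 16:15-20:00 (subtract 4h to convert from UTC+4).
Nikolai in UTC: 14:00-20:00 (subtract 3h to convert from UTC+3).
Clara in UTC: 07:15-07:30, 10:00-12:00, 13:30-14:00, 15:30-17:00.
Wendy ∩ Yuki: 09:30-10:00, 15:00-17:45.
Wendy ∩ Yuki ∩ Luca: 15:00-17:45.
Wendy ∩ Yuki ∩ Luca ∩ Rosa: 15:00-17:45.
Wendy ∩ Yuki ∩ Luca ∩ Rosa ∩ Ximena: 16:15-17:45.
Wendy ∩ Yuki ∩ Luca ∩ Rosa ∩ Ximena ∩ Nikolai: 16:15-17:45.
Wendy ∩ Yuki ∩ Luca ∩ Rosa ∩ Ximena ∩ Nikolai ∩ Clara: 16:15-17:00.
So the common availability across everyone is 16:15-17:00.
No common window is at least 75 minutes long.

none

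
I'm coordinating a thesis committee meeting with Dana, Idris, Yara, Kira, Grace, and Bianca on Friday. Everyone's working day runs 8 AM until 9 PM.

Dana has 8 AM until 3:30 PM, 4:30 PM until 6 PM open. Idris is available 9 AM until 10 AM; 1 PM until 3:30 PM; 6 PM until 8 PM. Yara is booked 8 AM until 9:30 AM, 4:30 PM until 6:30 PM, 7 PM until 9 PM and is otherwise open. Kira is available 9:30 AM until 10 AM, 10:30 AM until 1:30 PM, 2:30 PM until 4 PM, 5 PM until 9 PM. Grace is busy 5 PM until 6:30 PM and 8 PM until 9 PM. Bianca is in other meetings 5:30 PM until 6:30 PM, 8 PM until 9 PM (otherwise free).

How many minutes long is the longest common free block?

60

Dana free: 08:00-15:30, 16:30-18:00.
Idris free: 09:00-10:00, 13:00-15:30, 18:00-20:00.
Yara free: 09:30-16:30, 18:30-19:00 (invert busy blocks within the working day).
Kira free: 09:30-10:00, 10:30-13:30, 14:30-16:00, 17:00-21:00.
Grace free: 08:00-17:00, 18:30-20:00 (invert busy blocks within the working day).
Bianca free: 08:00-17:30, 18:30-20:00 (invert busy blocks within the working day).
Dana ∩ Idris: 09:00-10:00, 13:00-15:30.
Dana ∩ Idris ∩ Yara: 09:30-10:00, 13:00-15:30.
Dana ∩ Idris ∩ Yara ∩ Kira: 09:30-10:00, 13:00-13:30, 14:30-15:30.
Dana ∩ Idris ∩ Yara ∩ Kira ∩ Grace: 09:30-10:00, 13:00-13:30, 14:30-15:30.
Dana ∩ Idris ∩ Yara ∩ Kira ∩ Grace ∩ Bianca: 09:30-10:00, 13:00-13:30, 14:30-15:30.
The longest is 14:30-15:30 at 60 minutes.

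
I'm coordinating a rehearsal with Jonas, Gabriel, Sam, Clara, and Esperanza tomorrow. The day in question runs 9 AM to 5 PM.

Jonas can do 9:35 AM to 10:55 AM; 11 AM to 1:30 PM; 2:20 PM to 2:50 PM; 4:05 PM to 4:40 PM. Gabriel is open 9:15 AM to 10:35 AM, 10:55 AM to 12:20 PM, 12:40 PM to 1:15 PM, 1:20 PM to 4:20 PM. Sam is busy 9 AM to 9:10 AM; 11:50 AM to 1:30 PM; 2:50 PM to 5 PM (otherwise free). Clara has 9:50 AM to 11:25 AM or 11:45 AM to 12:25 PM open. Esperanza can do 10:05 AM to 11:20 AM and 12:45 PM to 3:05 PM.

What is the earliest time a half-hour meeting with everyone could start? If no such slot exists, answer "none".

10:05

Jonas free: 09:35-10:55, 11:00-13:30, 14:20-14:50, 16:05-16:40.
Gabriel free: 09:15-10:35, 10:55-12:20, 12:40-13:15, 13:20-16:20.
Sam free: 09:10-11:50, 13:30-14:50 (invert busy blocks within the working day).
Clara free: 09:50-11:25, 11:45-12:25.
Esperanza free: 10:05-11:20, 12:45-15:05.
Jonas ∩ Gabriel: 09:35-10:35, 11:00-12:20, 12:40-13:15, 13:20-13:30, 14:20-14:50, 16:05-16:20.
Jonas ∩ Gabriel ∩ Sam: 09:35-10:35, 11:00-11:50, 14:20-14:50.
Jonas ∩ Gabriel ∩ Sam ∩ Clara: 09:50-10:35, 11:00-11:25, 11:45-11:50.
Jonas ∩ Gabriel ∩ Sam ∩ Clara ∩ Esperanza: 10:05-10:35, 11:00-11:20.
Those are the intersection windows.
The first common window of at least 30 minutes is 10:05-10:35, so the earliest start is 10:05.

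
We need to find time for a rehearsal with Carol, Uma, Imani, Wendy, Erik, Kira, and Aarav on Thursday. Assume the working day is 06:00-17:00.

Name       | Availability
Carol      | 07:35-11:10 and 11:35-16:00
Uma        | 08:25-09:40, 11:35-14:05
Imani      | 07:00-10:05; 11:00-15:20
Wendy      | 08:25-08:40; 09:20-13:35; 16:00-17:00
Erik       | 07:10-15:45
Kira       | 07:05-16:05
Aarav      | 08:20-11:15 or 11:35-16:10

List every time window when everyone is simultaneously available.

08:25-08:40, 09:20-09:40, 11:35-13:35

Carol ∩ Uma: 08:25-09:40, 11:35-14:05.
Carol ∩ Uma ∩ Imani: 08:25-09:40, 11:35-14:05.
Carol ∩ Uma ∩ Imani ∩ Wendy: 08:25-08:40, 09:20-09:40, 11:35-13:35.
Carol ∩ Uma ∩ Imani ∩ Wendy ∩ Erik: 08:25-08:40, 09:20-09:40, 11:35-13:35.
Carol ∩ Uma ∩ Imani ∩ Wendy ∩ Erik ∩ Kira: 08:25-08:40, 09:20-09:40, 11:35-13:35.
Carol ∩ Uma ∩ Imani ∩ Wendy ∩ Erik ∩ Kira ∩ Aarav: 08:25-08:40, 09:20-09:40, 11:35-13:35.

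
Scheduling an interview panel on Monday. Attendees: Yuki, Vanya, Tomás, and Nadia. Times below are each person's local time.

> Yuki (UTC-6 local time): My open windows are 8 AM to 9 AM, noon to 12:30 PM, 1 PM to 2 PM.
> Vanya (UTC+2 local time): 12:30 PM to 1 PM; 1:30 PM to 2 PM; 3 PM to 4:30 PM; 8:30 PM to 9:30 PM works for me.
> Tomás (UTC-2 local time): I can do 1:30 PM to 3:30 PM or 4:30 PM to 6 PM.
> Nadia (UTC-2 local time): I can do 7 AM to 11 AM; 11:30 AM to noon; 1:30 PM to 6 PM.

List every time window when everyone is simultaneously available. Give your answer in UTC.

Yuki in UTC: 14:00-15:00, 18:00-18:30, 19:00-20:00 (add 6h to convert from UTC-6).
Vanya in UTC: 10:30-11:00, 11:30-12:00, 13:00-14:30, 18:30-19:30 (subtract 2h to convert from UTC+2).
Tomás in UTC: 15:30-17:30, 18:30-20:00 (add 2h to convert from UTC-2).
Nadia in UTC: 09:00-13:00, 13:30-14:00, 15:30-20:00 (add 2h to convert from UTC-2).
Yuki ∩ Vanya: 14:00-14:30, 19:00-19:30.
Yuki ∩ Vanya ∩ Tomás: 19:00-19:30.
Yuki ∩ Vanya ∩ Tomás ∩ Nadia: 19:00-19:30.
So the common availability across everyone is 19:00-19:30.

19:00-19:30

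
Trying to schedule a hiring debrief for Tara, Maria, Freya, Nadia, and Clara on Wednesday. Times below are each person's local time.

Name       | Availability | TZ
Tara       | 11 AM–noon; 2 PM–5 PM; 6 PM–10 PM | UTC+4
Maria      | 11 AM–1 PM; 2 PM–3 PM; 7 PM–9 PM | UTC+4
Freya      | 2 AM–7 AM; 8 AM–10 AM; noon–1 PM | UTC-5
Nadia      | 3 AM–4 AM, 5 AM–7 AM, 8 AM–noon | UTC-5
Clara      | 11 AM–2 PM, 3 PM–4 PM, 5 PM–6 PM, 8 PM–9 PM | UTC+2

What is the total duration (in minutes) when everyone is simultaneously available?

Tara in UTC: 07:00-08:00, 10:00-13:00, 14:00-18:00 (subtract 4h to convert from UTC+4).
Maria in UTC: 07:00-09:00, 10:00-11:00, 15:00-17:00 (subtract 4h to convert from UTC+4).
Freya in UTC: 07:00-12:00, 13:00-15:00, 17:00-18:00 (add 5h to convert from UTC-5).
Nadia in UTC: 08:00-09:00, 10:00-12:00, 13:00-17:00 (add 5h to convert from UTC-5).
Clara in UTC: 09:00-12:00, 13:00-14:00, 15:00-16:00, 18:00-19:00 (subtract 2h to convert from UTC+2).
Tara ∩ Maria: 07:00-08:00, 10:00-11:00, 15:00-17:00.
Tara ∩ Maria ∩ Freya: 07:00-08:00, 10:00-11:00.
Tara ∩ Maria ∩ Freya ∩ Nadia: 10:00-11:00.
Tara ∩ Maria ∩ Freya ∩ Nadia ∩ Clara: 10:00-11:00.
That's a single block of 60 minutes.

60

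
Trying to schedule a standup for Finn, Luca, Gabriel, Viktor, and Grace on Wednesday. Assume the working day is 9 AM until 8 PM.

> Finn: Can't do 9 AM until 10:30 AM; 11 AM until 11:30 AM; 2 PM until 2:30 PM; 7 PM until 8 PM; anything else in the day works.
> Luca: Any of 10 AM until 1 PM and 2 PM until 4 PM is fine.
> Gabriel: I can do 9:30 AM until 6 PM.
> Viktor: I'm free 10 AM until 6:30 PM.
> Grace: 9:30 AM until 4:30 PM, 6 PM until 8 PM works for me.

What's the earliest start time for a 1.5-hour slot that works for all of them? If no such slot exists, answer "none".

11:30

Finn free: 10:30-11:00, 11:30-14:00, 14:30-19:00 (invert busy blocks within the working day).
Luca free: 10:00-13:00, 14:00-16:00.
Gabriel free: 09:30-18:00.
Viktor free: 10:00-18:30.
Grace free: 09:30-16:30, 18:00-20:00.
Finn ∩ Luca: 10:30-11:00, 11:30-13:00, 14:30-16:00.
Finn ∩ Luca ∩ Gabriel: 10:30-11:00, 11:30-13:00, 14:30-16:00.
Finn ∩ Luca ∩ Gabriel ∩ Viktor: 10:30-11:00, 11:30-13:00, 14:30-16:00.
Finn ∩ Luca ∩ Gabriel ∩ Viktor ∩ Grace: 10:30-11:00, 11:30-13:00, 14:30-16:00.
The first common window of at least 90 minutes is 11:30-13:00, so the earliest start is 11:30.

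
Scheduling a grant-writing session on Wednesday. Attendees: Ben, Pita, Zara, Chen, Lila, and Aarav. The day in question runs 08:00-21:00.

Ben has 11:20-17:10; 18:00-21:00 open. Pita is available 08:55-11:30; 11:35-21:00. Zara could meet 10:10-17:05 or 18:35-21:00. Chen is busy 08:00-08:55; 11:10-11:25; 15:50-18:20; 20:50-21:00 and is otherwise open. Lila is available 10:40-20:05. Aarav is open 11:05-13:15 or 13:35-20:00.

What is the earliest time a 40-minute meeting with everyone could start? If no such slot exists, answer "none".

11:35

Ben free: 11:20-17:10, 18:00-21:00.
Pita free: 08:55-11:30, 11:35-21:00.
Zara free: 10:10-17:05, 18:35-21:00.
Chen free: 08:55-11:10, 11:25-15:50, 18:20-20:50 (invert busy blocks within the working day).
Lila free: 10:40-20:05.
Aarav free: 11:05-13:15, 13:35-20:00.
Ben ∩ Pita: 11:20-11:30, 11:35-17:10, 18:00-21:00.
Ben ∩ Pita ∩ Zara: 11:20-11:30, 11:35-17:05, 18:35-21:00.
Ben ∩ Pita ∩ Zara ∩ Chen: 11:25-11:30, 11:35-15:50, 18:35-20:50.
Ben ∩ Pita ∩ Zara ∩ Chen ∩ Lila: 11:25-11:30, 11:35-15:50, 18:35-20:05.
Ben ∩ Pita ∩ Zara ∩ Chen ∩ Lila ∩ Aarav: 11:25-11:30, 11:35-13:15, 13:35-15:50, 18:35-20:00.
The first common window of at least 40 minutes is 11:35-13:15, so the earliest start is 11:35.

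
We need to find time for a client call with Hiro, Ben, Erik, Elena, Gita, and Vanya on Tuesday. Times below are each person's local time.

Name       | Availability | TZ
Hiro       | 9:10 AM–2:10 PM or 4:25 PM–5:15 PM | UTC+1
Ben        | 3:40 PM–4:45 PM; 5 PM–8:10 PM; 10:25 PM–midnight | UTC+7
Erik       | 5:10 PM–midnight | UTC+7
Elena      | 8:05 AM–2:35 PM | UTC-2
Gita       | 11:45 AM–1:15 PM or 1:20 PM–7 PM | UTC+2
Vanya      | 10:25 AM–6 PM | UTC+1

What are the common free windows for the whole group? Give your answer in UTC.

10:10-11:15, 11:20-13:10, 15:25-16:15

Hiro in UTC: 08:10-13:10, 15:25-16:15 (subtract 1h to convert from UTC+1).
Ben in UTC: 08:40-09:45, 10:00-13:10, 15:25-17:00 (subtract 7h to convert from UTC+7).
Erik in UTC: 10:10-17:00 (subtract 7h to convert from UTC+7).
Elena in UTC: 10:05-16:35 (add 2h to convert from UTC-2).
Gita in UTC: 09:45-11:15, 11:20-17:00 (subtract 2h to convert from UTC+2).
Vanya in UTC: 09:25-17:00 (subtract 1h to convert from UTC+1).
Hiro ∩ Ben: 08:40-09:45, 10:00-13:10, 15:25-16:15.
Hiro ∩ Ben ∩ Erik: 10:10-13:10, 15:25-16:15.
Hiro ∩ Ben ∩ Erik ∩ Elena: 10:10-13:10, 15:25-16:15.
Hiro ∩ Ben ∩ Erik ∩ Elena ∩ Gita: 10:10-11:15, 11:20-13:10, 15:25-16:15.
Hiro ∩ Ben ∩ Erik ∩ Elena ∩ Gita ∩ Vanya: 10:10-11:15, 11:20-13:10, 15:25-16:15.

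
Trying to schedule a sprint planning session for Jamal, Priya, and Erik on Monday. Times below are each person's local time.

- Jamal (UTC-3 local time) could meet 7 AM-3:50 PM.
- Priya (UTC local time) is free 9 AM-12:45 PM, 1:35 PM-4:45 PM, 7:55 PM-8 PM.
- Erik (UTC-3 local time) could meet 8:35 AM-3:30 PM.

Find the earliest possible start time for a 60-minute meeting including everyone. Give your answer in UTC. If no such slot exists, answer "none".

Jamal in UTC: 10:00-18:50 (add 3h to convert from UTC-3).
Priya in UTC: 09:00-12:45, 13:35-16:45, 19:55-20:00.
Erik in UTC: 11:35-18:30 (add 3h to convert from UTC-3).
Jamal ∩ Priya: 10:00-12:45, 13:35-16:45.
Jamal ∩ Priya ∩ Erik: 11:35-12:45, 13:35-16:45.
Those are the intersection windows.
The first common window of at least 60 minutes is 11:35-12:45, so the earliest start is 11:35.

11:35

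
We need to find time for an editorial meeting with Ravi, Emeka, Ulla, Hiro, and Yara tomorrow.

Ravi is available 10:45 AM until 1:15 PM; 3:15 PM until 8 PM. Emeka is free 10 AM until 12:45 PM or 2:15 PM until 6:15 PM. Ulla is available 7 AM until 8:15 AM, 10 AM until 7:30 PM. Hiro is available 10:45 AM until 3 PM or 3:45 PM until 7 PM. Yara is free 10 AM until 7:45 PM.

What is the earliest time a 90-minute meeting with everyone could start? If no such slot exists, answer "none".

10:45

Ravi ∩ Emeka: 10:45-12:45, 15:15-18:15.
Ravi ∩ Emeka ∩ Ulla: 10:45-12:45, 15:15-18:15.
Ravi ∩ Emeka ∩ Ulla ∩ Hiro: 10:45-12:45, 15:45-18:15.
Ravi ∩ Emeka ∩ Ulla ∩ Hiro ∩ Yara: 10:45-12:45, 15:45-18:15.
Those are the intersection windows.
The first common window of at least 90 minutes is 10:45-12:45, so the earliest start is 10:45.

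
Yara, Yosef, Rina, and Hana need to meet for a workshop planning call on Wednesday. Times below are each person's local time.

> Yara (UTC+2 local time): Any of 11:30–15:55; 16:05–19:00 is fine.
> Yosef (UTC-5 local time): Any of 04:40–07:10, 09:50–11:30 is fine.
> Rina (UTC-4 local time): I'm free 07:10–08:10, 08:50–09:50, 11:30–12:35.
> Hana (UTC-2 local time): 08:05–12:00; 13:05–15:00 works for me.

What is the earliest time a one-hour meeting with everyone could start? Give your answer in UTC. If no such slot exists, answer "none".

Yara in UTC: 09:30-13:55, 14:05-17:00 (subtract 2h to convert from UTC+2).
Yosef in UTC: 09:40-12:10, 14:50-16:30 (add 5h to convert from UTC-5).
Rina in UTC: 11:10-12:10, 12:50-13:50, 15:30-16:35 (add 4h to convert from UTC-4).
Hana in UTC: 10:05-14:00, 15:05-17:00 (add 2h to convert from UTC-2).
Yara ∩ Yosef: 09:40-12:10, 14:50-16:30.
Yara ∩ Yosef ∩ Rina: 11:10-12:10, 15:30-16:30.
Yara ∩ Yosef ∩ Rina ∩ Hana: 11:10-12:10, 15:30-16:30.
The first common window of at least 60 minutes is 11:10-12:10, so the earliest start is 11:10.

11:10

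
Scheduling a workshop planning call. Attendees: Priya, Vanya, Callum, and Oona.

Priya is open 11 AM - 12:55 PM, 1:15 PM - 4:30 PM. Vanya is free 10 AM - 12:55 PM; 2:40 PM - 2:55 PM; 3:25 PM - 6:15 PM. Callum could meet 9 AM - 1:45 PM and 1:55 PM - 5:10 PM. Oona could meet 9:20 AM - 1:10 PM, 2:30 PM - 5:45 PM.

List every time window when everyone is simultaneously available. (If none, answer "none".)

Priya ∩ Vanya: 11:00-12:55, 14:40-14:55, 15:25-16:30.
Priya ∩ Vanya ∩ Callum: 11:00-12:55, 14:40-14:55, 15:25-16:30.
Priya ∩ Vanya ∩ Callum ∩ Oona: 11:00-12:55, 14:40-14:55, 15:25-16:30.

11:00-12:55, 14:40-14:55, 15:25-16:30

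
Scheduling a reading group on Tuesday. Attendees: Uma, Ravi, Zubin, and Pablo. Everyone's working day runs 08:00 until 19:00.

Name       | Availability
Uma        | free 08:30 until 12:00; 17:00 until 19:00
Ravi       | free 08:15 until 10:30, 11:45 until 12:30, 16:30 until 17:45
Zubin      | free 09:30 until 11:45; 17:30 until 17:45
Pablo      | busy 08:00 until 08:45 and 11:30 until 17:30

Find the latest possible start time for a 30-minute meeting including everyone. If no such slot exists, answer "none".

10:00

Uma free: 08:30-12:00, 17:00-19:00.
Ravi free: 08:15-10:30, 11:45-12:30, 16:30-17:45.
Zubin free: 09:30-11:45, 17:30-17:45.
Pablo free: 08:45-11:30, 17:30-19:00 (invert busy blocks within the working day).
Uma ∩ Ravi: 08:30-10:30, 11:45-12:00, 17:00-17:45.
Uma ∩ Ravi ∩ Zubin: 09:30-10:30, 17:30-17:45.
Uma ∩ Ravi ∩ Zubin ∩ Pablo: 09:30-10:30, 17:30-17:45.
The last common window of at least 30 minutes is 09:30-10:30; a 30-minute meeting can start as late as 10:00 and still end by 10:30.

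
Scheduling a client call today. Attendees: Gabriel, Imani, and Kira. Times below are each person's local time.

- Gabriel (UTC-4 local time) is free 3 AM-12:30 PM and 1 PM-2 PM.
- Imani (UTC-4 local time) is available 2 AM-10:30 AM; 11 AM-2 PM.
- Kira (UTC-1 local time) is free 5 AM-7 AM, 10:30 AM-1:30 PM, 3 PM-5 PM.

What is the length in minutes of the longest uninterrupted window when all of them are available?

180

Gabriel in UTC: 07:00-16:30, 17:00-18:00 (add 4h to convert from UTC-4).
Imani in UTC: 06:00-14:30, 15:00-18:00 (add 4h to convert from UTC-4).
Kira in UTC: 06:00-08:00, 11:30-14:30, 16:00-18:00 (add 1h to convert from UTC-1).
Gabriel ∩ Imani: 07:00-14:30, 15:00-16:30, 17:00-18:00.
Gabriel ∩ Imani ∩ Kira: 07:00-08:00, 11:30-14:30, 16:00-16:30, 17:00-18:00.
So the common availability across everyone is 07:00-08:00, 11:30-14:30, 16:00-16:30, 17:00-18:00.
The longest is 11:30-14:30 at 180 minutes.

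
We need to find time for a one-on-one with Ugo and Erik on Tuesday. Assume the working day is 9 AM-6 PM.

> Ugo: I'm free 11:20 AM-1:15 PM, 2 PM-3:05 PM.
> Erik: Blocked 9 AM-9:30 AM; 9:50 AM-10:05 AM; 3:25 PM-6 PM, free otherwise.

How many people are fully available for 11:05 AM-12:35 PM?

Ugo free: 11:20-13:15, 14:00-15:05.
Erik free: 09:30-09:50, 10:05-15:25 (invert busy blocks within the working day).
Erik can make the full 11:05-12:35 slot — that's 1.

1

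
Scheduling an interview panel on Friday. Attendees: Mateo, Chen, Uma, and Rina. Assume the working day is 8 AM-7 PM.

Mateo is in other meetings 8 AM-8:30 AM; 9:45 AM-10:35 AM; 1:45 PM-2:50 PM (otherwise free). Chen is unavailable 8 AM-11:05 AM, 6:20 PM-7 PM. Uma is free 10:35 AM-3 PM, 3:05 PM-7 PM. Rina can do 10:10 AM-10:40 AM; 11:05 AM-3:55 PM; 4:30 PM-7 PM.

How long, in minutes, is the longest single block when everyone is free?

Mateo free: 08:30-09:45, 10:35-13:45, 14:50-19:00 (invert busy blocks within the working day).
Chen free: 11:05-18:20 (invert busy blocks within the working day).
Uma free: 10:35-15:00, 15:05-19:00.
Rina free: 10:10-10:40, 11:05-15:55, 16:30-19:00.
Mateo ∩ Chen: 11:05-13:45, 14:50-18:20.
Mateo ∩ Chen ∩ Uma: 11:05-13:45, 14:50-15:00, 15:05-18:20.
Mateo ∩ Chen ∩ Uma ∩ Rina: 11:05-13:45, 14:50-15:00, 15:05-15:55, 16:30-18:20.
So the common availability across everyone is 11:05-13:45, 14:50-15:00, 15:05-15:55, 16:30-18:20.
The longest is 11:05-13:45 at 160 minutes.

160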